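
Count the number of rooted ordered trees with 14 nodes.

A rooted plane tree on 14 nodes has 13 edges, and such trees are counted by C_13.
C_13 = 742900.

742900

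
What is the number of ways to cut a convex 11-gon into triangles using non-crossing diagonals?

4862

The number of triangulations of an 11-gon is the Catalan number C_9 (index = sides − 2).
C_9 = 4862.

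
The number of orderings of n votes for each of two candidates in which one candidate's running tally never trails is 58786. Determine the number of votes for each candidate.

11

Such ballot sequences with n votes each are counted by C_n. Since C_11 = 58786, the index is 11.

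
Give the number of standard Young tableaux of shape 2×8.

1430

Standard Young tableaux of shape 2×n are counted by C_n; here n = 8.
C_8 = C_7 · 2(2·7+1)/(7+2) = 429 · 30/9 = 1430.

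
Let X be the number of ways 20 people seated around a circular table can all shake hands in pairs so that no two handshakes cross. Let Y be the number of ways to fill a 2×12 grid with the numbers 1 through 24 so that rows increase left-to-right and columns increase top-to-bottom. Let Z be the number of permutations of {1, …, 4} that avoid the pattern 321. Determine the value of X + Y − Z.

224794

Non-crossing handshake pairings of 2n people are counted by C_n; 20 people gives n = 10. So X = C_10 = 16796.
By the hook-length formula (or a Dyck-path bijection), SYT of shape 2×12 number C_12. So Y = C_12 = 208012.
For any fixed pattern of length 3, the pattern-avoiding permutations of [4] number C_4. So Z = C_4 = 14.
X + Y − Z = 16796 + 208012 − 14 = 224794.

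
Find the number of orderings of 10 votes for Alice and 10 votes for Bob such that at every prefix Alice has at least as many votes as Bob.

16796

Ballot sequences with n votes each where one side never trails are Dyck words, counted by C_n; here n = 10.
C_10 = 16796.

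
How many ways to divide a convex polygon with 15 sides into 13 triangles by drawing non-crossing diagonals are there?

742900

A convex 15-gon is triangulated into 13 triangles, and the number of such triangulations is the Catalan number C_{15−2} = C_13.
C_13 = C(26,13)/14 = 10400600/14 = 742900.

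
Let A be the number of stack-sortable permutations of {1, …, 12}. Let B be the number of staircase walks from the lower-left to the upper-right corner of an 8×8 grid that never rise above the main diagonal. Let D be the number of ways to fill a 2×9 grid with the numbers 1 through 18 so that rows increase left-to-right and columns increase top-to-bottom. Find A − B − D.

Stack-sortable permutations are exactly the 231-avoiding ones, counted by C_n; here n = 12. So A = C_12 = 208012.
Monotone paths in an n×n grid that stay weakly below the diagonal are counted by C_n; here n = 8. So B = C_8 = 1430.
By the hook-length formula (or a Dyck-path bijection), SYT of shape 2×9 number C_9. So D = C_9 = 4862.
A − B − D = 208012 − 1430 − 4862 = 201720.

201720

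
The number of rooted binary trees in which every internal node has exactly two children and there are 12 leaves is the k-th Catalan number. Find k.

11

A full binary tree with L leaves has L−1 internal nodes and is counted by C_{L−1}; L = 12 gives C_11.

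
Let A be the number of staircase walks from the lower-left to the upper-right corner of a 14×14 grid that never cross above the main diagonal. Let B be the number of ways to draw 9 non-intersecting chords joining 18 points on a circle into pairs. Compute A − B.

2669578

Monotone paths in an n×n grid that stay weakly below the diagonal are counted by C_n; here n = 14. So A = C_14 = 2674440.
Pairing 18 circle points by 9 non-crossing chords gives C_9 matchings. So B = C_9 = 4862.
A − B = 2674440 − 4862 = 2669578.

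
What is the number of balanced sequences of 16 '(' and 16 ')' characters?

35357670

With 16 pairs the number of balanced bracket strings is the Catalan number C_16.
C_16 = C(32,16)/17 = 601080390/17 = 35357670.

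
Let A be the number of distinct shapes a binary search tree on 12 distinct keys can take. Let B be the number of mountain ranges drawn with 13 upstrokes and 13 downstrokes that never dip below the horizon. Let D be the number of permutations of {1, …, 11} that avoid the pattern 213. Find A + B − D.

892126

There are C_n binary search tree shapes on n keys; with n = 12 that is C_12. So A = C_12 = 208012.
Dyck paths of semilength n (length 2n) are counted by C_n; here n = 13. So B = C_13 = 742900.
For any fixed pattern of length 3, the pattern-avoiding permutations of [11] number C_11. So D = C_11 = 58786.
A + B − D = 208012 + 742900 − 58786 = 892126.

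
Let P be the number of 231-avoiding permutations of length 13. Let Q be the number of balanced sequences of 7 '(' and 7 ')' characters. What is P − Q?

742471

For any fixed pattern of length 3, the pattern-avoiding permutations of [13] number C_13. So P = C_13 = 742900.
With 7 pairs the number of balanced bracket strings is the Catalan number C_7. So Q = C_7 = 429.
P − Q = 742900 − 429 = 742471.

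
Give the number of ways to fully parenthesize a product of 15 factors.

2674440

Ways to associate a product of 15 factors correspond to binary trees on 15 leaves, so the count is C_14.
C_14 = C(28,14)/15 = 40116600/15 = 2674440.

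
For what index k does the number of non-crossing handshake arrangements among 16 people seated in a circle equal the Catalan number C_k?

8

Non-crossing handshake pairings of 2n people are counted by C_n; 16 people gives n = 8.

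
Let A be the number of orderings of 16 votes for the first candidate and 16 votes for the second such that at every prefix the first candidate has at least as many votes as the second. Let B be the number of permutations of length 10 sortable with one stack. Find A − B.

35340874

Ballot sequences with n votes each where one side never trails are Dyck words, counted by C_n; here n = 16. So A = C_16 = 35357670.
Stack-sortable permutations are exactly the 231-avoiding ones, counted by C_n; here n = 10. So B = C_10 = 16796.
A − B = 35357670 − 16796 = 35340874.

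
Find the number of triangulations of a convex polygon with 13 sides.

Triangulations of a convex m-gon are counted by C_{m−2}; with m = 13 this is C_11.
C_11 = 58786.

58786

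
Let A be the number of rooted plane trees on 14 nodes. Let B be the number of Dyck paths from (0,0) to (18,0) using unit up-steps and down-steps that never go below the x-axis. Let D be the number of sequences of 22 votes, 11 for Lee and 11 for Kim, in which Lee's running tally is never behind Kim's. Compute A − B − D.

Rooted ordered (plane) trees on m nodes have m−1 edges and are counted by C_{m−1}; m = 14 gives C_13. So A = C_13 = 742900.
A Dyck path with 9 up-steps and 9 down-steps has semilength 9, so there are C_9 of them. So B = C_9 = 4862.
Ballot sequences with n votes each where one side never trails are Dyck words, counted by C_n; here n = 11. So D = C_11 = 58786.
A − B − D = 742900 − 4862 − 58786 = 679252.

679252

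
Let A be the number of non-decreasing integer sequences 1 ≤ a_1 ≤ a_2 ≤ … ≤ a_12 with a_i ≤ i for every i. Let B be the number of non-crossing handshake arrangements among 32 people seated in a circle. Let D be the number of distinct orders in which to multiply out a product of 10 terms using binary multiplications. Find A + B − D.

Such sub-staircase sequences of length n are counted by C_n; here n = 12. So A = C_12 = 208012.
With 32 = 2·16 people, non-crossing handshake pairings are non-crossing perfect matchings on a circle, counted by C_16. So B = C_16 = 35357670.
Bracketing 10 factors into binary products is counted by C_{10−1} = C_9. So D = C_9 = 4862.
A + B − D = 208012 + 35357670 − 4862 = 35560820.

35560820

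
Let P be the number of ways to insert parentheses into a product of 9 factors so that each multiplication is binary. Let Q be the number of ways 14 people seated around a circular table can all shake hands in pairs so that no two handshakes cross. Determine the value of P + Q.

1859

Ways to associate a product of 9 factors correspond to binary trees on 9 leaves, so the count is C_8. So P = C_8 = 1430.
Non-crossing handshake pairings of 2n people are counted by C_n; 14 people gives n = 7. So Q = C_7 = 429.
P + Q = 1430 + 429 = 1859.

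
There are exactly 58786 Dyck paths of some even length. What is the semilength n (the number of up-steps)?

Dyck paths of semilength n are counted by C_n. Since C_11 = 58786, the index is 11.

11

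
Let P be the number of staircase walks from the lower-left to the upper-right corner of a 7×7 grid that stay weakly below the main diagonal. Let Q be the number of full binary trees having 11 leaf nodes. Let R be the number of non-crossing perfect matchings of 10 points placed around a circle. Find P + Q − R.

17183

Monotone paths in an n×n grid that stay weakly below the diagonal are counted by C_n; here n = 7. So P = C_7 = 429.
Full binary trees with 11 leaves have 11−1 = 10 internal nodes, so there are C_10 of them. So Q = C_10 = 16796.
Non-crossing perfect matchings of 2n points on a circle are counted by C_n; with 10 points, n = 5. So R = C_5 = 42.
P + Q − R = 429 + 16796 − 42 = 17183.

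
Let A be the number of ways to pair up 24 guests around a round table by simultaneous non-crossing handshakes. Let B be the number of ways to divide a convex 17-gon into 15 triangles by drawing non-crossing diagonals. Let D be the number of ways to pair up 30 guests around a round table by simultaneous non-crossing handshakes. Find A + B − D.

208012

With 24 = 2·12 people, non-crossing handshake pairings are non-crossing perfect matchings on a circle, counted by C_12. So A = C_12 = 208012.
The number of triangulations of a 17-gon is the Catalan number C_15 (index = sides − 2). So B = C_15 = 9694845.
Non-crossing handshake pairings of 2n people are counted by C_n; 30 people gives n = 15. So D = C_15 = 9694845.
A + B − D = 208012 + 9694845 − 9694845 = 208012.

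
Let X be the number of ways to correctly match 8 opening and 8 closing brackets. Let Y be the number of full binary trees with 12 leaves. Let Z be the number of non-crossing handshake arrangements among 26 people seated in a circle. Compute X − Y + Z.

685544

A balanced arrangement of 8 bracket pairs is a Dyck word of semilength 8, so the count is C_8. So X = C_8 = 1430.
A full binary tree with L leaves has L−1 internal nodes and is counted by C_{L−1}; L = 12 gives C_11. So Y = C_11 = 58786.
With 26 = 2·13 people, non-crossing handshake pairings are non-crossing perfect matchings on a circle, counted by C_13. So Z = C_13 = 742900.
X − Y + Z = 1430 − 58786 + 742900 = 685544.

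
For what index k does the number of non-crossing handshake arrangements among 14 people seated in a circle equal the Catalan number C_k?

Non-crossing handshake pairings of 2n people are counted by C_n; 14 people gives n = 7.

7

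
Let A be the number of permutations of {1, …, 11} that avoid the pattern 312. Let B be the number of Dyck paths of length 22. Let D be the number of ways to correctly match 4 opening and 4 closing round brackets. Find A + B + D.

Permutations of [n] avoiding any single length-3 pattern are counted by C_n; here n = 11. So A = C_11 = 58786.
A Dyck path with 11 up-steps and 11 down-steps has semilength 11, so there are C_11 of them. So B = C_11 = 58786.
With 4 pairs the number of balanced bracket strings is the Catalan number C_4. So D = C_4 = 14.
A + B + D = 58786 + 58786 + 14 = 117586.

117586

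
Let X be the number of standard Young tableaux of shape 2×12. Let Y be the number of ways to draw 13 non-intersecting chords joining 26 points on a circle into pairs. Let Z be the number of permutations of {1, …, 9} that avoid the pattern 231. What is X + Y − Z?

946050

Standard Young tableaux of shape 2×n are counted by C_n; here n = 12. So X = C_12 = 208012.
Non-crossing perfect matchings of 2n points on a circle are counted by C_n; with 26 points, n = 13. So Y = C_13 = 742900.
For any fixed pattern of length 3, the pattern-avoiding permutations of [9] number C_9. So Z = C_9 = 4862.
X + Y − Z = 208012 + 742900 − 4862 = 946050.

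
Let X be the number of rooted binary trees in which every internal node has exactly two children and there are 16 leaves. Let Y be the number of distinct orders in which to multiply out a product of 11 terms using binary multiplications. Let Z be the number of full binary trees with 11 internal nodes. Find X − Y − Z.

A full binary tree with L leaves has L−1 internal nodes and is counted by C_{L−1}; L = 16 gives C_15. So X = C_15 = 9694845.
Ways to associate a product of 11 factors correspond to binary trees on 11 leaves, so the count is C_10. So Y = C_10 = 16796.
The number of full binary trees on 11 internal nodes is the Catalan number C_11. So Z = C_11 = 58786.
X − Y − Z = 9694845 − 16796 − 58786 = 9619263.

9619263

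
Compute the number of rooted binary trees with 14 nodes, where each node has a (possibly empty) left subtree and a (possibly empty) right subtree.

Binary trees (left/right distinguished) on n nodes are counted by C_n; here n = 14.
C_14 = 2674440.

2674440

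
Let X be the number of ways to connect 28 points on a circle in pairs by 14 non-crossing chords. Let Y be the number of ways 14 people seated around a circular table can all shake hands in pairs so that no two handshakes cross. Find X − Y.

Non-crossing perfect matchings of 2n points on a circle are counted by C_n; with 28 points, n = 14. So X = C_14 = 2674440.
Non-crossing handshake pairings of 2n people are counted by C_n; 14 people gives n = 7. So Y = C_7 = 429.
X − Y = 2674440 − 429 = 2674011.

2674011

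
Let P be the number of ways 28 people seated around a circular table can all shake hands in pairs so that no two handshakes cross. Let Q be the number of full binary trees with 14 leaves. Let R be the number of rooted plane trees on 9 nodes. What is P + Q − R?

With 28 = 2·14 people, non-crossing handshake pairings are non-crossing perfect matchings on a circle, counted by C_14. So P = C_14 = 2674440.
Full binary trees with 14 leaves have 14−1 = 13 internal nodes, so there are C_13 of them. So Q = C_13 = 742900.
Rooted ordered (plane) trees on m nodes have m−1 edges and are counted by C_{m−1}; m = 9 gives C_8. So R = C_8 = 1430.
P + Q − R = 2674440 + 742900 − 1430 = 3415910.

3415910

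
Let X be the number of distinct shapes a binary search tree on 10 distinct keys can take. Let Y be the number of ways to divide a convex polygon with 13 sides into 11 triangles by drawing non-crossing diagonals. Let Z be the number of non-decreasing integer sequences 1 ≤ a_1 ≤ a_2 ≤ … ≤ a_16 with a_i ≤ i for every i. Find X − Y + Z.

35315680

Binary trees (left/right distinguished) on n nodes are counted by C_n; here n = 10. So X = C_10 = 16796.
The number of triangulations of a 13-gon is the Catalan number C_11 (index = sides − 2). So Y = C_11 = 58786.
Such sub-staircase sequences of length n are counted by C_n; here n = 16. So Z = C_16 = 35357670.
X − Y + Z = 16796 − 58786 + 35357670 = 35315680.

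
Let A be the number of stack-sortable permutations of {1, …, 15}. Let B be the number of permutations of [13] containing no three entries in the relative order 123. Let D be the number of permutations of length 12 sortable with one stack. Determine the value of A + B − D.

10229733

Stack-sortable permutations are exactly the 231-avoiding ones, counted by C_n; here n = 15. So A = C_15 = 9694845.
Permutations of [n] avoiding any single length-3 pattern are counted by C_n; here n = 13. So B = C_13 = 742900.
By Knuth's characterisation, the stack-sortable permutations of length 12 are the 231-avoiders, numbering C_12. So D = C_12 = 208012.
A + B − D = 9694845 + 742900 − 208012 = 10229733.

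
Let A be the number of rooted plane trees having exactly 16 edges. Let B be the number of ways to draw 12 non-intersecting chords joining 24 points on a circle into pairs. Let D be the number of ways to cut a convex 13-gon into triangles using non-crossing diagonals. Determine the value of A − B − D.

35090872

Rooted ordered trees with n edges are counted by C_n; here n = 16. So A = C_16 = 35357670.
Non-crossing perfect matchings of 2n points on a circle are counted by C_n; with 24 points, n = 12. So B = C_12 = 208012.
Triangulations of a convex m-gon are counted by C_{m−2}; with m = 13 this is C_11. So D = C_11 = 58786.
A − B − D = 35357670 − 208012 − 58786 = 35090872.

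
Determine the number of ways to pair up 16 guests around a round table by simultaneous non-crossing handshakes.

Non-crossing handshake pairings of 2n people are counted by C_n; 16 people gives n = 8.
C_8 = C(16,8)/9 = 12870/9 = 1430.

1430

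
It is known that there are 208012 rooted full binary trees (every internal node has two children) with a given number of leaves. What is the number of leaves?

13

Full binary trees with L leaves are counted by C_{L−1}. The Catalan number equal to 208012 is C_12.
So the index is 12, and the number of leaves is 12 + 1 = 13.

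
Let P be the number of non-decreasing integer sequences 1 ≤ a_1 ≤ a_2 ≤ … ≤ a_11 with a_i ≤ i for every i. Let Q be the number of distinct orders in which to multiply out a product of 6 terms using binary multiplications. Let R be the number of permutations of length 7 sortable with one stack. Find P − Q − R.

58315

Weakly increasing sequences with a_i ≤ i biject with Dyck paths of semilength 11, so there are C_11. So P = C_11 = 58786.
Ways to associate a product of 6 factors correspond to binary trees on 6 leaves, so the count is C_5. So Q = C_5 = 42.
By Knuth's characterisation, the stack-sortable permutations of length 7 are the 231-avoiders, numbering C_7. So R = C_7 = 429.
P − Q − R = 58786 − 42 − 429 = 58315.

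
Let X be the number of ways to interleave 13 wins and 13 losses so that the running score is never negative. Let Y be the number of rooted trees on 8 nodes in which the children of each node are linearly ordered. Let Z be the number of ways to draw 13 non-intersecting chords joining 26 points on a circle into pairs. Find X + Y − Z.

Reading a vote for the leader as '(' and for the other as ')' turns such a sequence into a balanced string of 13 pairs, so the count is C_13. So X = C_13 = 742900.
Rooted ordered (plane) trees on m nodes have m−1 edges and are counted by C_{m−1}; m = 8 gives C_7. So Y = C_7 = 429.
Pairing 26 circle points by 13 non-crossing chords gives C_13 matchings. So Z = C_13 = 742900.
X + Y − Z = 742900 + 429 − 742900 = 429.

429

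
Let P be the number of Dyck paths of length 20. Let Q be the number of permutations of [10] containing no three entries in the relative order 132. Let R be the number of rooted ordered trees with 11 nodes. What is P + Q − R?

16796

Paths of 10 up- and 10 down-steps that never dip below the axis are Dyck paths; their count is C_10. So P = C_10 = 16796.
For any fixed pattern of length 3, the pattern-avoiding permutations of [10] number C_10. So Q = C_10 = 16796.
Rooted ordered (plane) trees on m nodes have m−1 edges and are counted by C_{m−1}; m = 11 gives C_10. So R = C_10 = 16796.
P + Q − R = 16796 + 16796 − 16796 = 16796.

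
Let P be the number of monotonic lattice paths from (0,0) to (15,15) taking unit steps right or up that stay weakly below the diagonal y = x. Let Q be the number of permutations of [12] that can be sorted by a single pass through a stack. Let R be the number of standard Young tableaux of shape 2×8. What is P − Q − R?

Sub-diagonal monotone paths from (0,0) to (15,15) biject with Dyck paths of semilength 15, giving C_15. So P = C_15 = 9694845.
By Knuth's characterisation, the stack-sortable permutations of length 12 are the 231-avoiders, numbering C_12. So Q = C_12 = 208012.
Standard Young tableaux of shape 2×n are counted by C_n; here n = 8. So R = C_8 = 1430.
P − Q − R = 9694845 − 208012 − 1430 = 9485403.

9485403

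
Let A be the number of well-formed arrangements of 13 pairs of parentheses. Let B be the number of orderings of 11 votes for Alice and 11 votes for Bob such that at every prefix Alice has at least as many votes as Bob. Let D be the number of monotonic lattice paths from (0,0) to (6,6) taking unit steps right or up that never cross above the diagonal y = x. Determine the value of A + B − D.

801554

A balanced arrangement of 13 bracket pairs is a Dyck word of semilength 13, so the count is C_13. So A = C_13 = 742900.
Ballot sequences with n votes each where one side never trails are Dyck words, counted by C_n; here n = 11. So B = C_11 = 58786.
Sub-diagonal monotone paths from (0,0) to (6,6) biject with Dyck paths of semilength 6, giving C_6. So D = C_6 = 132.
A + B − D = 742900 + 58786 − 132 = 801554.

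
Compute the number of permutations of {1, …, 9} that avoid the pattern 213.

Permutations of [n] avoiding any single length-3 pattern are counted by C_n; here n = 9.
C_9 = C(18,9)/10 = 48620/10 = 4862.

4862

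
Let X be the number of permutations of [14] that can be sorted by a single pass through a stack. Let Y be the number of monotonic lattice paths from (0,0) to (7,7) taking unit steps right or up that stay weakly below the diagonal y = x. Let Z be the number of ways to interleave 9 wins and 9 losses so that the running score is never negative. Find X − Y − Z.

By Knuth's characterisation, the stack-sortable permutations of length 14 are the 231-avoiders, numbering C_14. So X = C_14 = 2674440.
Sub-diagonal monotone paths from (0,0) to (7,7) biject with Dyck paths of semilength 7, giving C_7. So Y = C_7 = 429.
Ballot sequences with n votes each where one side never trails are Dyck words, counted by C_n; here n = 9. So Z = C_9 = 4862.
X − Y − Z = 2674440 − 429 − 4862 = 2669149.

2669149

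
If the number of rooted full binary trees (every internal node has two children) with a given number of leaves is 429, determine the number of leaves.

8

Full binary trees with L leaves are counted by C_{L−1}, and C_7 = 429.
So the index is 7, and the number of leaves is 7 + 1 = 8.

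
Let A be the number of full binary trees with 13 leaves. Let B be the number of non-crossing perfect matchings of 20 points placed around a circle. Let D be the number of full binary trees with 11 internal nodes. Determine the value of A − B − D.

132430

Full binary trees with 13 leaves have 13−1 = 12 internal nodes, so there are C_12 of them. So A = C_12 = 208012.
Pairing 20 circle points by 10 non-crossing chords gives C_10 matchings. So B = C_10 = 16796.
The number of full binary trees on 11 internal nodes is the Catalan number C_11. So D = C_11 = 58786.
A − B − D = 208012 − 16796 − 58786 = 132430.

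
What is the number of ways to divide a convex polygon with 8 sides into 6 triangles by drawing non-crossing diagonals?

132

The number of triangulations of an 8-gon is the Catalan number C_6 (index = sides − 2).
C_6 = C(12,6)/7 = 924/7 = 132.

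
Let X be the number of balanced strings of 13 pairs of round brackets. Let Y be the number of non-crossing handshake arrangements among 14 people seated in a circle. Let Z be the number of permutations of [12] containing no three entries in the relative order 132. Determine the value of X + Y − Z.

With 13 pairs the number of balanced bracket strings is the Catalan number C_13. So X = C_13 = 742900.
With 14 = 2·7 people, non-crossing handshake pairings are non-crossing perfect matchings on a circle, counted by C_7. So Y = C_7 = 429.
Permutations of [n] avoiding any single length-3 pattern are counted by C_n; here n = 12. So Z = C_12 = 208012.
X + Y − Z = 742900 + 429 − 208012 = 535317.

535317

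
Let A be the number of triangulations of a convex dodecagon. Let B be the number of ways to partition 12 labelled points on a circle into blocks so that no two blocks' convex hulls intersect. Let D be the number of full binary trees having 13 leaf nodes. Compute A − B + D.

A convex 12-gon is triangulated into 10 triangles, and the number of such triangulations is the Catalan number C_{12−2} = C_10. So A = C_10 = 16796.
The non-crossing partitions of [12] form a lattice of size C_12. So B = C_12 = 208012.
A full binary tree with L leaves has L−1 internal nodes and is counted by C_{L−1}; L = 13 gives C_12. So D = C_12 = 208012.
A − B + D = 16796 − 208012 + 208012 = 16796.

16796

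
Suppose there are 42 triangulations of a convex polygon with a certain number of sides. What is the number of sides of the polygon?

Triangulations of a convex m-gon are counted by C_{m−2}. Since C_5 = 42, the index is 5.
So m − 2 = 5, giving m = 7 sides.

7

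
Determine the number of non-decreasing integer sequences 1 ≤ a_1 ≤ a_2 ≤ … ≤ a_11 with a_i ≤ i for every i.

58786

Such sub-staircase sequences of length n are counted by C_n; here n = 11.
C_11 = C(22,11)/12 = 705432/12 = 58786.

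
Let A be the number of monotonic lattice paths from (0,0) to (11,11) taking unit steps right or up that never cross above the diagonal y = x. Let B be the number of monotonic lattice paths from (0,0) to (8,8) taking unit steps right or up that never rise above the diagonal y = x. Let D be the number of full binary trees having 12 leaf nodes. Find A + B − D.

Sub-diagonal monotone paths from (0,0) to (11,11) biject with Dyck paths of semilength 11, giving C_11. So A = C_11 = 58786.
Sub-diagonal monotone paths from (0,0) to (8,8) biject with Dyck paths of semilength 8, giving C_8. So B = C_8 = 1430.
A full binary tree with L leaves has L−1 internal nodes and is counted by C_{L−1}; L = 12 gives C_11. So D = C_11 = 58786.
A + B − D = 58786 + 1430 − 58786 = 1430.

1430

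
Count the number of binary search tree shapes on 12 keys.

There are C_n binary search tree shapes on n keys; with n = 12 that is C_12.
C_12 = C_11 · 2(2·11+1)/(11+2) = 58786 · 46/13 = 208012.

208012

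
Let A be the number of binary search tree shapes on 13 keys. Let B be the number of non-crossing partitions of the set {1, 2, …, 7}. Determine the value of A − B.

742471

Rooted binary trees with 13 nodes (each child slot possibly empty) number C_13. So A = C_13 = 742900.
The non-crossing partitions of [7] form a lattice of size C_7. So B = C_7 = 429.
A − B = 742900 − 429 = 742471.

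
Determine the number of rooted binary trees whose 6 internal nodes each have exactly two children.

132

Full binary trees with n internal nodes are counted by C_n; here n = 6.
C_6 = C_5 · 2(2·5+1)/(5+2) = 42 · 22/7 = 132.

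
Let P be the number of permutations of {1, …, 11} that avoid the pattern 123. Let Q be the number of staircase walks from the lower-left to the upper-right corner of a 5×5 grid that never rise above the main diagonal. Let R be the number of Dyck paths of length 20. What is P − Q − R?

For any fixed pattern of length 3, the pattern-avoiding permutations of [11] number C_11. So P = C_11 = 58786.
Monotone paths in an n×n grid that stay weakly below the diagonal are counted by C_n; here n = 5. So Q = C_5 = 42.
Paths of 10 up- and 10 down-steps that never dip below the axis are Dyck paths; their count is C_10. So R = C_10 = 16796.
P − Q − R = 58786 − 42 − 16796 = 41948.

41948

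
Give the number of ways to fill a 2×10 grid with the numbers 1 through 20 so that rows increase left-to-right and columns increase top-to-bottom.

16796

By the hook-length formula (or a Dyck-path bijection), SYT of shape 2×10 number C_10.
C_10 = C_9 · 2(2·9+1)/(9+2) = 4862 · 38/11 = 16796.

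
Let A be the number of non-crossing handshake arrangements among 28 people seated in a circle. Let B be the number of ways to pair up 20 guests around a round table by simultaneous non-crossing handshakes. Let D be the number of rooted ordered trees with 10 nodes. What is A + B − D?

Non-crossing handshake pairings of 2n people are counted by C_n; 28 people gives n = 14. So A = C_14 = 2674440.
Non-crossing handshake pairings of 2n people are counted by C_n; 20 people gives n = 10. So B = C_10 = 16796.
Rooted ordered (plane) trees on m nodes have m−1 edges and are counted by C_{m−1}; m = 10 gives C_9. So D = C_9 = 4862.
A + B − D = 2674440 + 16796 − 4862 = 2686374.

2686374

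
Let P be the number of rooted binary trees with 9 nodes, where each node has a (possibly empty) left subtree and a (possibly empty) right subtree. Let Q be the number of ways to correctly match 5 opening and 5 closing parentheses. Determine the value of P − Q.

4820

Binary trees (left/right distinguished) on n nodes are counted by C_n; here n = 9. So P = C_9 = 4862.
A balanced arrangement of 5 bracket pairs is a Dyck word of semilength 5, so the count is C_5. So Q = C_5 = 42.
P − Q = 4862 − 42 = 4820.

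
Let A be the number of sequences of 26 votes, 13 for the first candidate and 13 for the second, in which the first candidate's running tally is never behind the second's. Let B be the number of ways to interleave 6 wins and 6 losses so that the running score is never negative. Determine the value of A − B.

Reading a vote for the leader as '(' and for the other as ')' turns such a sequence into a balanced string of 13 pairs, so the count is C_13. So A = C_13 = 742900.
Reading a vote for the leader as '(' and for the other as ')' turns such a sequence into a balanced string of 6 pairs, so the count is C_6. So B = C_6 = 132.
A − B = 742900 − 132 = 742768.

742768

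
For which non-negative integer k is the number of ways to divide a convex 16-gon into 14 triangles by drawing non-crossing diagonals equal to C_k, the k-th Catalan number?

14

The number of triangulations of a 16-gon is the Catalan number C_14 (index = sides − 2).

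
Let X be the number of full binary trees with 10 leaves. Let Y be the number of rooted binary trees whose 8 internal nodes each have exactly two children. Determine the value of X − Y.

3432

Full binary trees with 10 leaves have 10−1 = 9 internal nodes, so there are C_9 of them. So X = C_9 = 4862.
Full binary trees with n internal nodes are counted by C_n; here n = 8. So Y = C_8 = 1430.
X − Y = 4862 − 1430 = 3432.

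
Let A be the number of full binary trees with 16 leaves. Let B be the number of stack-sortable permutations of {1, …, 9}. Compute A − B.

A full binary tree with L leaves has L−1 internal nodes and is counted by C_{L−1}; L = 16 gives C_15. So A = C_15 = 9694845.
By Knuth's characterisation, the stack-sortable permutations of length 9 are the 231-avoiders, numbering C_9. So B = C_9 = 4862.
A − B = 9694845 − 4862 = 9689983.

9689983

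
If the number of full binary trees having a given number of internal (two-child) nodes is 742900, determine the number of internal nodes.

13

Full binary trees with n internal nodes are counted by C_n. Since C_13 = 742900, the index is 13.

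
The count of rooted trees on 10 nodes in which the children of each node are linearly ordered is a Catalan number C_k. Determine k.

9

A rooted plane tree on 10 nodes has 9 edges, and such trees are counted by C_9.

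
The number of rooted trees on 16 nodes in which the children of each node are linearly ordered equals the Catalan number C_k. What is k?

15

A rooted plane tree on 16 nodes has 15 edges, and such trees are counted by C_15.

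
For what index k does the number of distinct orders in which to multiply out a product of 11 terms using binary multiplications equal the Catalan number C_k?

Ways to associate a product of 11 factors correspond to binary trees on 11 leaves, so the count is C_10.

10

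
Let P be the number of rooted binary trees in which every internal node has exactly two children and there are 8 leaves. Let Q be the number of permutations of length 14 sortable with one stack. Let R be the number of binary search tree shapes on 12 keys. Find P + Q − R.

2466857

Full binary trees with 8 leaves have 8−1 = 7 internal nodes, so there are C_7 of them. So P = C_7 = 429.
Stack-sortable permutations are exactly the 231-avoiding ones, counted by C_n; here n = 14. So Q = C_14 = 2674440.
There are C_n binary search tree shapes on n keys; with n = 12 that is C_12. So R = C_12 = 208012.
P + Q − R = 429 + 2674440 − 208012 = 2466857.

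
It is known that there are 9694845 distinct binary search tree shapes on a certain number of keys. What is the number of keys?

15

Binary search tree shapes on n keys are counted by C_n; 9694845 = C_15.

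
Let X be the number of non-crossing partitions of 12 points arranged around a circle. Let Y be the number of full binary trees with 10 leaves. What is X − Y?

203150

Non-crossing partitions of an n-element set are counted by C_n; here n = 12. So X = C_12 = 208012.
Full binary trees with 10 leaves have 10−1 = 9 internal nodes, so there are C_9 of them. So Y = C_9 = 4862.
X − Y = 208012 − 4862 = 203150.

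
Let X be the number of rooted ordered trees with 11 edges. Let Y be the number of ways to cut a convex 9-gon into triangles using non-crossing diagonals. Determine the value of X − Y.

Rooted ordered trees with n edges are counted by C_n; here n = 11. So X = C_11 = 58786.
A convex 9-gon is triangulated into 7 triangles, and the number of such triangulations is the Catalan number C_{9−2} = C_7. So Y = C_7 = 429.
X − Y = 58786 − 429 = 58357.

58357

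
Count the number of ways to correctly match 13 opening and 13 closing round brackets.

A balanced arrangement of 13 bracket pairs is a Dyck word of semilength 13, so the count is C_13.
C_13 = C(26,13)/14 = 10400600/14 = 742900.

742900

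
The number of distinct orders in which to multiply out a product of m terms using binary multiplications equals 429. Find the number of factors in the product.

Parenthesizations of m factors are counted by C_{m−1}. Since C_7 = 429, the index is 7.
So the index is 7, and the number of factors is 7 + 1 = 8.

8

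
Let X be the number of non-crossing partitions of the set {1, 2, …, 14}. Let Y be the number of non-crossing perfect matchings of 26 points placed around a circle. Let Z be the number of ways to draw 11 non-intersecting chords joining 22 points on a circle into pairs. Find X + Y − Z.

3358554

Non-crossing partitions of an n-element set are counted by C_n; here n = 14. So X = C_14 = 2674440.
Non-crossing perfect matchings of 2n points on a circle are counted by C_n; with 26 points, n = 13. So Y = C_13 = 742900.
Pairing 22 circle points by 11 non-crossing chords gives C_11 matchings. So Z = C_11 = 58786.
X + Y − Z = 2674440 + 742900 − 58786 = 3358554.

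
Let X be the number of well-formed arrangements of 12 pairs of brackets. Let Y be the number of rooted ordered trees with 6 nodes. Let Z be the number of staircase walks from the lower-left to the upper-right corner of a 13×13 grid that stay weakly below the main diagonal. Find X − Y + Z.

950870

With 12 pairs the number of balanced bracket strings is the Catalan number C_12. So X = C_12 = 208012.
Rooted ordered (plane) trees on m nodes have m−1 edges and are counted by C_{m−1}; m = 6 gives C_5. So Y = C_5 = 42.
Monotone paths in an n×n grid that stay weakly below the diagonal are counted by C_n; here n = 13. So Z = C_13 = 742900.
X − Y + Z = 208012 − 42 + 742900 = 950870.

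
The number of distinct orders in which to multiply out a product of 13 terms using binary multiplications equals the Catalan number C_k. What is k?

Ways to associate a product of 13 factors correspond to binary trees on 13 leaves, so the count is C_12.

12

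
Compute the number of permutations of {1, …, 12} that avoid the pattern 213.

Permutations of [n] avoiding any single length-3 pattern are counted by C_n; here n = 12.
C_12 = C_11 · 2(2·11+1)/(11+2) = 58786 · 46/13 = 208012.

208012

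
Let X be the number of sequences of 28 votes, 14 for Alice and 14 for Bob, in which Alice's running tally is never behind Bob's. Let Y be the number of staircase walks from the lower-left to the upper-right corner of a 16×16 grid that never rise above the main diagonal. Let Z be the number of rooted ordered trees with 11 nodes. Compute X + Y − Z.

38015314

Reading a vote for the leader as '(' and for the other as ')' turns such a sequence into a balanced string of 14 pairs, so the count is C_14. So X = C_14 = 2674440.
Sub-diagonal monotone paths from (0,0) to (16,16) biject with Dyck paths of semilength 16, giving C_16. So Y = C_16 = 35357670.
Rooted ordered (plane) trees on m nodes have m−1 edges and are counted by C_{m−1}; m = 11 gives C_10. So Z = C_10 = 16796.
X + Y − Z = 2674440 + 35357670 − 16796 = 38015314.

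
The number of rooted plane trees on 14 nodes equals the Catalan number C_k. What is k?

A rooted plane tree on 14 nodes has 13 edges, and such trees are counted by C_13.

13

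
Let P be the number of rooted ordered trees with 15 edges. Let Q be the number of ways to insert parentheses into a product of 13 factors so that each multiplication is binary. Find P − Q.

Rooted ordered trees with n edges are counted by C_n; here n = 15. So P = C_15 = 9694845.
Ways to associate a product of 13 factors correspond to binary trees on 13 leaves, so the count is C_12. So Q = C_12 = 208012.
P − Q = 9694845 − 208012 = 9486833.

9486833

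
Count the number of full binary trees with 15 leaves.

2674440

A full binary tree with L leaves has L−1 internal nodes and is counted by C_{L−1}; L = 15 gives C_14.
C_14 = 2674440.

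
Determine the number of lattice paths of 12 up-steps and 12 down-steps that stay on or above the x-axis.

208012

A Dyck path with 12 up-steps and 12 down-steps has semilength 12, so there are C_12 of them.
C_12 = C(24,12)/13 = 2704156/13 = 208012.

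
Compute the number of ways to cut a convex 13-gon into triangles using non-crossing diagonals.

A convex 13-gon is triangulated into 11 triangles, and the number of such triangulations is the Catalan number C_{13−2} = C_11.
C_11 = C(22,11)/12 = 705432/12 = 58786.

58786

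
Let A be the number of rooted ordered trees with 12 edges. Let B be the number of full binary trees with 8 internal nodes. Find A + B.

209442

A rooted plane tree with 12 edges has 13 nodes, and the count is C_12. So A = C_12 = 208012.
The number of full binary trees on 8 internal nodes is the Catalan number C_8. So B = C_8 = 1430.
A + B = 208012 + 1430 = 209442.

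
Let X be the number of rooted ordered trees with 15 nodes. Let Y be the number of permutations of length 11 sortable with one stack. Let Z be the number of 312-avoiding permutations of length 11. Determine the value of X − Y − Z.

A rooted plane tree on 15 nodes has 14 edges, and such trees are counted by C_14. So X = C_14 = 2674440.
By Knuth's characterisation, the stack-sortable permutations of length 11 are the 231-avoiders, numbering C_11. So Y = C_11 = 58786.
For any fixed pattern of length 3, the pattern-avoiding permutations of [11] number C_11. So Z = C_11 = 58786.
X − Y − Z = 2674440 − 58786 − 58786 = 2556868.

2556868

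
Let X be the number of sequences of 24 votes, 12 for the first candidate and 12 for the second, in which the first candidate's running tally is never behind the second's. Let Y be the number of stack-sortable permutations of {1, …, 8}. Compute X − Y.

206582

Ballot sequences with n votes each where one side never trails are Dyck words, counted by C_n; here n = 12. So X = C_12 = 208012.
Stack-sortable permutations are exactly the 231-avoiding ones, counted by C_n; here n = 8. So Y = C_8 = 1430.
X − Y = 208012 − 1430 = 206582.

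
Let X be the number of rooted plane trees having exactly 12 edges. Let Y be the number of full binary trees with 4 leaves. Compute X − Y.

A rooted plane tree with 12 edges has 13 nodes, and the count is C_12. So X = C_12 = 208012.
A full binary tree with L leaves has L−1 internal nodes and is counted by C_{L−1}; L = 4 gives C_3. So Y = C_3 = 5.
X − Y = 208012 − 5 = 208007.

208007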